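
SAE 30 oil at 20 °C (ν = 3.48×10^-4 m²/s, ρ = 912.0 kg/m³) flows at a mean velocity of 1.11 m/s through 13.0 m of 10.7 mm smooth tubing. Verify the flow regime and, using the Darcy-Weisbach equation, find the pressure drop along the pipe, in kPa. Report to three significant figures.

Δp ≈ 1280 kPa

Re = VD/ν = 1.11·0.01070/3.48×10^-4 = 34.1 → laminar (Re < 2300)
f = 64/Re = 1.875
h_f = f(L/D)V²/(2g) = 1.875·(13.0/0.01070)·1.11²/(2·9.81) = 143.1 m
Δp = ρg·h_f = 912.0·9.81·143.1 = 1280 kPa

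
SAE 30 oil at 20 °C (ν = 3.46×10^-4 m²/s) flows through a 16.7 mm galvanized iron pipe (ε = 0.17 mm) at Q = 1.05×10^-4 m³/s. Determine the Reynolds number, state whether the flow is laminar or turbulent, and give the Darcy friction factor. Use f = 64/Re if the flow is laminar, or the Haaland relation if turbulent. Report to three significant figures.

Re ≈ 23.1; laminar; f = 64/Re ≈ 2.77

V = 4Q/(πD²) = 0.4794 m/s
Re = VD/ν = 0.4794·0.0167/3.46×10^-4 = 23.1
Re < 2300 → laminar → f = 64/Re = 2.766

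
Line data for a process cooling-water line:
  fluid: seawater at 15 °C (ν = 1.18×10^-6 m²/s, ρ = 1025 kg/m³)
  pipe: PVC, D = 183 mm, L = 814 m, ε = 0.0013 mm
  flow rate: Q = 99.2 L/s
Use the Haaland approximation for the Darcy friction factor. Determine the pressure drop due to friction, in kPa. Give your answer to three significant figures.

V = 4Q/(πD²) = 4·0.0992/(π·0.183²) = 3.772 m/s
Re = VD/ν = 3.772·0.183/1.18×10^-6 = 5.85×10^5 → turbulent
ε/D = 0.0013/183 = 7.10×10^-6
Haaland: f = 0.01279
h_f = f(L/D)V²/(2g) = 0.01279·(814/0.183)·3.772²/(2·9.81) = 41.25 m
Δp = ρg·h_f = 1025·9.81·41.25 = 414.8 kPa

Δp ≈ 415 kPa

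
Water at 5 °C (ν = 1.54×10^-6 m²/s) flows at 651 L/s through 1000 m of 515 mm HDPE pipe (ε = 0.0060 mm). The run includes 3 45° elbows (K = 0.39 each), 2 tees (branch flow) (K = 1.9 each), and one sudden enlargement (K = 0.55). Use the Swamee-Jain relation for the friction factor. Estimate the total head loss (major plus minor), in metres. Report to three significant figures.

V = 4Q/(πD²) = 3.125 m/s; V²/2g = 0.4978 m
Re = 1.05×10^6, ε/D = 1.17×10^-5 → f = 0.01181 (Swamee-Jain)
Major: h_f = f(L/D)·V²/2g = 0.01181·1942·0.4978 = 11.42 m
Minor: ΣK = 5.52; h_m = ΣK·V²/2g = 2.748 m
Total H_L = 11.42 + 2.748 = 14.17 m

H_L ≈ 14.2 m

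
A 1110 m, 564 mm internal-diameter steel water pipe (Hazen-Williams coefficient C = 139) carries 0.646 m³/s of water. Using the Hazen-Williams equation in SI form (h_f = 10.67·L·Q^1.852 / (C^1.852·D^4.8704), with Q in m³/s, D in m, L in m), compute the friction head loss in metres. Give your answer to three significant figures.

h_f = 10.67·1110·0.646^1.852 / (139^1.852·0.564^4.8704) = 9.216 m

h_f ≈ 9.22 m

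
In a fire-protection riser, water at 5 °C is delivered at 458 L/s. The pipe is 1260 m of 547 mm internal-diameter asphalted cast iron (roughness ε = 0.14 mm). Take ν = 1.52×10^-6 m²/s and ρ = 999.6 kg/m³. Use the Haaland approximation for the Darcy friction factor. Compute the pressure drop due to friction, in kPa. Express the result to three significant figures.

V = 4Q/(πD²) = 4·0.458/(π·0.547²) = 1.949 m/s
Re = VD/ν = 1.949·0.547/1.52×10^-6 = 7.01×10^5 → turbulent
ε/D = 0.14/547 = 2.56×10^-4
Haaland: f = 0.01545
h_f = f(L/D)V²/(2g) = 0.01545·(1260/0.547)·1.949²/(2·9.81) = 6.891 m
Δp = ρg·h_f = 999.6·9.81·6.891 = 67.58 kPa

Δp ≈ 67.6 kPa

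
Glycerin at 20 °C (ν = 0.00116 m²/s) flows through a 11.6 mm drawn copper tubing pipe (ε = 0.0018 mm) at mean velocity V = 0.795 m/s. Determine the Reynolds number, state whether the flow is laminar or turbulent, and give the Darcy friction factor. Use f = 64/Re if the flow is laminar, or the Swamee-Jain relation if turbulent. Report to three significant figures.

Re ≈ 7.95; laminar; f = 64/Re ≈ 8.05

Re = VD/ν = 0.7950·0.0116/0.00116 = 7.95
Re < 2300 → laminar → f = 64/Re = 8.050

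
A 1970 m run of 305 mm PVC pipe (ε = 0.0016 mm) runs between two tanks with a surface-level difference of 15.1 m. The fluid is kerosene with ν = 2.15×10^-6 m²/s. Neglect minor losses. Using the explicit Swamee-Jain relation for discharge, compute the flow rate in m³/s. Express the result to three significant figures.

Swamee-Jain (Type II): Q = -0.965·√(gD⁵h_f/L)·ln[ε/(3.7D) + √(3.17ν²L/(gD³h_f))]
√(gD⁵h_f/L) = √(9.81·0.305⁵·15.1/1970) = 0.01409
ε/(3.7D) = 1.42×10^-6; √(3.17ν²L/(gD³h_f)) = 8.29×10^-5
Q = -0.965·0.01409·ln(8.429×10^-5) = 0.1275 m³/s
Check: V = 1.75 m/s, Re = 2.48×10^5, f = 0.01496, h_f = 15.0 m ≈ 15.1 m ✓

Q ≈ 0.128 m³/s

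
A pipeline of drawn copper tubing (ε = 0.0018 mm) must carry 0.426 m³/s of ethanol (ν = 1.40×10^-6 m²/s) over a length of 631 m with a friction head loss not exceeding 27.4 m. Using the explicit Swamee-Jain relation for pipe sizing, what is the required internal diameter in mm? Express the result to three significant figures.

Swamee-Jain (Type III): D = 0.66·[ε^1.25·(LQ²/(gh_f))^4.75 + ν·Q^9.4·(L/(gh_f))^5.2]^0.04
LQ²/(gh_f) = 0.4260; L/(gh_f) = 2.348
Term 1 = ε^1.25·(…)^4.75 = 1.15×10^-9; Term 2 = ν·Q^9.4·(…)^5.2 = 3.89×10^-8
D = 0.66·(1.15×10^-9 + 3.89×10^-8)^0.04 = 0.3339 m = 334 mm
Check: V = 4.86 m/s, Re = 1.16×10^6, f = 0.01147, h_f = 26.1 m ≈ 27.4 m ✓

D ≈ 334 mm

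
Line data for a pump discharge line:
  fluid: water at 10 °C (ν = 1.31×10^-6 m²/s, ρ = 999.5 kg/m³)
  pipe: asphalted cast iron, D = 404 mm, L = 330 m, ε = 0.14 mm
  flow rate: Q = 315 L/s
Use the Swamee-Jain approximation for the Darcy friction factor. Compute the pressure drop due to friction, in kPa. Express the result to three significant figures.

Δp ≈ 40.3 kPa

V = 4Q/(πD²) = 4·0.315/(π·0.404²) = 2.457 m/s
Re = VD/ν = 2.457·0.404/1.31×10^-6 = 7.58×10^5 → turbulent
ε/D = 0.14/404 = 3.47×10^-4
Swamee-Jain: f = 0.01635
h_f = f(L/D)V²/(2g) = 0.01635·(330/0.404)·2.457²/(2·9.81) = 4.111 m
Δp = ρg·h_f = 999.5·9.81·4.111 = 40.30 kPa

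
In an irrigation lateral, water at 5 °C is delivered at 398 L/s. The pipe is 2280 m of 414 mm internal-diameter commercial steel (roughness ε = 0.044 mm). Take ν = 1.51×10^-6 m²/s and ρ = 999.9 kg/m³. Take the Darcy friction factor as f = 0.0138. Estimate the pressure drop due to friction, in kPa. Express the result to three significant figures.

Δp ≈ 332 kPa

V = 4Q/(πD²) = 4·0.398/(π·0.414²) = 2.957 m/s
h_f = f(L/D)V²/(2g) = 0.01380·(2280/0.414)·2.957²/(2·9.81) = 33.86 m
Δp = ρg·h_f = 999.9·9.81·33.86 = 332.1 kPa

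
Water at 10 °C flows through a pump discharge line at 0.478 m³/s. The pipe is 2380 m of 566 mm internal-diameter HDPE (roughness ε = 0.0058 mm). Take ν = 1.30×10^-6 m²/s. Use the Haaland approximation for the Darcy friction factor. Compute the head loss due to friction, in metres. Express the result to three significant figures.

h_f ≈ 9.38 m

V = 4Q/(πD²) = 4·0.478/(π·0.566²) = 1.900 m/s
Re = VD/ν = 1.900·0.566/1.30×10^-6 = 8.27×10^5 → turbulent
ε/D = 0.0058/566 = 1.02×10^-5
Haaland: f = 0.01213
h_f = f(L/D)V²/(2g) = 0.01213·(2380/0.566)·1.900²/(2·9.81) = 9.381 m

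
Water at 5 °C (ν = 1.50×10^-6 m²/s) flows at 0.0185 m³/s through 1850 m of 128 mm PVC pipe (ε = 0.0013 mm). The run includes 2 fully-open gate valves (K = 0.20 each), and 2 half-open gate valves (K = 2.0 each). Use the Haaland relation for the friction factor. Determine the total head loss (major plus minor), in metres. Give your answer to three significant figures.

H_L ≈ 26.5 m

V = 4Q/(πD²) = 1.438 m/s; V²/2g = 0.1053 m
Re = 1.23×10^5, ε/D = 1.02×10^-5 → f = 0.01713 (Haaland)
Major: h_f = f(L/D)·V²/2g = 0.01713·14453·0.1053 = 26.08 m
Minor: ΣK = 4.40; h_m = ΣK·V²/2g = 0.4635 m
Total H_L = 26.08 + 0.4635 = 26.54 m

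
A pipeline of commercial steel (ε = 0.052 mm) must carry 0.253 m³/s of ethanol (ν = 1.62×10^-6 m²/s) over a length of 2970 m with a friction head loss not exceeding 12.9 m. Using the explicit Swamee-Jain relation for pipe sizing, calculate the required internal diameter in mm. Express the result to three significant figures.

D ≈ 453 mm

Swamee-Jain (Type III): D = 0.66·[ε^1.25·(LQ²/(gh_f))^4.75 + ν·Q^9.4·(L/(gh_f))^5.2]^0.04
LQ²/(gh_f) = 1.502; L/(gh_f) = 23.47
Term 1 = ε^1.25·(…)^4.75 = 3.05×10^-5; Term 2 = ν·Q^9.4·(…)^5.2 = 5.31×10^-5
D = 0.66·(3.05×10^-5 + 5.31×10^-5)^0.04 = 0.4534 m = 453 mm
Check: V = 1.57 m/s, Re = 4.39×10^5, f = 0.01485, h_f = 12.2 m ≈ 12.9 m ✓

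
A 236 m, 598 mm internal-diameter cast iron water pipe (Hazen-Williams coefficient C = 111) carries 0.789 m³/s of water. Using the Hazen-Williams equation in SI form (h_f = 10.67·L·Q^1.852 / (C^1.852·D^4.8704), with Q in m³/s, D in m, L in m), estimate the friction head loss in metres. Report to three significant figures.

h_f = 10.67·236·0.789^1.852 / (111^1.852·0.598^4.8704) = 3.237 m

h_f ≈ 3.24 m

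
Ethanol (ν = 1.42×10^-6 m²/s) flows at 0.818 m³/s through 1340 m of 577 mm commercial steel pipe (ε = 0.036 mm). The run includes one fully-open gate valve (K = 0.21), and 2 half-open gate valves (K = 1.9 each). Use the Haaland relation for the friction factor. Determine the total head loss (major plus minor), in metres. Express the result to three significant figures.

V = 4Q/(πD²) = 3.128 m/s; V²/2g = 0.4988 m
Re = 1.27×10^6, ε/D = 6.24×10^-5 → f = 0.01244 (Haaland)
Major: h_f = f(L/D)·V²/2g = 0.01244·2322·0.4988 = 14.41 m
Minor: ΣK = 4.01; h_m = ΣK·V²/2g = 2.000 m
Total H_L = 14.41 + 2.000 = 16.41 m

H_L ≈ 16.4 m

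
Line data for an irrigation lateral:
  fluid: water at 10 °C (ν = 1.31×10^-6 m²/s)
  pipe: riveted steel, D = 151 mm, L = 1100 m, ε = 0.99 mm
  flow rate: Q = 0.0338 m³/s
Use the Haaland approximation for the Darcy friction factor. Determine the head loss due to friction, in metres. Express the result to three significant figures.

h_f ≈ 44.2 m

V = 4Q/(πD²) = 4·0.0338/(π·0.151²) = 1.887 m/s
Re = VD/ν = 1.887·0.151/1.31×10^-6 = 2.18×10^5 → turbulent
ε/D = 0.99/151 = 0.00656
Haaland: f = 0.03342
h_f = f(L/D)V²/(2g) = 0.03342·(1100/0.151)·1.887²/(2·9.81) = 44.21 m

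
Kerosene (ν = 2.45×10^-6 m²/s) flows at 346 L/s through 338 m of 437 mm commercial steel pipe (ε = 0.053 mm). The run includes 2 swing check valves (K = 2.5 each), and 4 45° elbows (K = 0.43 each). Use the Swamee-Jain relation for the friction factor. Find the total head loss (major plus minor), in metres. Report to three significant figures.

H_L ≈ 4.98 m

V = 4Q/(πD²) = 2.307 m/s; V²/2g = 0.2712 m
Re = 4.11×10^5, ε/D = 1.21×10^-4 → f = 0.01503 (Swamee-Jain)
Major: h_f = f(L/D)·V²/2g = 0.01503·773.5·0.2712 = 3.154 m
Minor: ΣK = 6.72; h_m = ΣK·V²/2g = 1.823 m
Total H_L = 3.154 + 1.823 = 4.977 m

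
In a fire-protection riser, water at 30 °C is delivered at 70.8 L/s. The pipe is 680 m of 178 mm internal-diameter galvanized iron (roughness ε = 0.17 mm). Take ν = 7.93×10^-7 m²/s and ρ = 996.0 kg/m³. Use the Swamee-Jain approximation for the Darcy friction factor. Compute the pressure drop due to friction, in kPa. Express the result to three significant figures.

Δp ≈ 308 kPa

V = 4Q/(πD²) = 4·0.0708/(π·0.178²) = 2.845 m/s
Re = VD/ν = 2.845·0.178/7.93×10^-7 = 6.39×10^5 → turbulent
ε/D = 0.17/178 = 9.55×10^-4
Swamee-Jain: f = 0.02002
h_f = f(L/D)V²/(2g) = 0.02002·(680/0.178)·2.845²/(2·9.81) = 31.55 m
Δp = ρg·h_f = 996.0·9.81·31.55 = 308.2 kPa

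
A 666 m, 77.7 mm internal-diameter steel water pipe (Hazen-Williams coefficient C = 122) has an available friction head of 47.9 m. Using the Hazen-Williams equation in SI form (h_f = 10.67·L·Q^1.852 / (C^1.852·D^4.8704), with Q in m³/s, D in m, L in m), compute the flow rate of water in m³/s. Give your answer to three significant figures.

Rearranging: Q = [h_f·C^1.852·D^4.8704 / (10.67·L)]^(1/1.852)
Q = [47.9·122^1.852·0.0777^4.8704 / (10.67·666)]^0.540 = 0.009908 m³/s

Q ≈ 0.00991 m³/s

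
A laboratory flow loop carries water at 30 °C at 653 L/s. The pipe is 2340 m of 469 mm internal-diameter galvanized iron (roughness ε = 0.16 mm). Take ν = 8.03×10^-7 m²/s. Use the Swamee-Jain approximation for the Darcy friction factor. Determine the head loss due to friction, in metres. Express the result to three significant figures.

h_f ≈ 57.2 m

V = 4Q/(πD²) = 4·0.653/(π·0.469²) = 3.780 m/s
Re = VD/ν = 3.780·0.469/8.03×10^-7 = 2.21×10^6 → turbulent
ε/D = 0.16/469 = 3.41×10^-4
Swamee-Jain: f = 0.01574
h_f = f(L/D)V²/(2g) = 0.01574·(2340/0.469)·3.780²/(2·9.81) = 57.19 m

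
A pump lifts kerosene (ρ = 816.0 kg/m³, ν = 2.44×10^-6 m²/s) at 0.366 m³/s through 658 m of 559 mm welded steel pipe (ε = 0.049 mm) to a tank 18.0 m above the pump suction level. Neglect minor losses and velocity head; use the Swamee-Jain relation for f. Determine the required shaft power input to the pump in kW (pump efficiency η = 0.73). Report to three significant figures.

V = 4Q/(πD²) = 1.491 m/s; Re = 3.42×10^5; ε/D = 8.77×10^-5; f = 0.01504
h_f = f(L/D)V²/2g = 2.007 m
Total head H = z + h_f = 18.0 + 2.007 = 20.01 m
P_hyd = ρgQH = 816.0·9.81·0.366·20.01 = 58.62 kW
P_shaft = P_hyd/η = 58.62/0.73 = 80.30 kW

P_shaft ≈ 80.3 kW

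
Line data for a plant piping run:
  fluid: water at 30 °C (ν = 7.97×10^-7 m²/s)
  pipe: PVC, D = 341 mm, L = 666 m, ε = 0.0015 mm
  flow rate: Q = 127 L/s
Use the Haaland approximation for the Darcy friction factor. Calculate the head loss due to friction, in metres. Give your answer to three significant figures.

h_f ≈ 2.45 m

V = 4Q/(πD²) = 4·0.127/(π·0.341²) = 1.391 m/s
Re = VD/ν = 1.391·0.341/7.97×10^-7 = 5.95×10^5 → turbulent
ε/D = 0.0015/341 = 4.40×10^-6
Haaland: f = 0.01272
h_f = f(L/D)V²/(2g) = 0.01272·(666/0.341)·1.391²/(2·9.81) = 2.449 m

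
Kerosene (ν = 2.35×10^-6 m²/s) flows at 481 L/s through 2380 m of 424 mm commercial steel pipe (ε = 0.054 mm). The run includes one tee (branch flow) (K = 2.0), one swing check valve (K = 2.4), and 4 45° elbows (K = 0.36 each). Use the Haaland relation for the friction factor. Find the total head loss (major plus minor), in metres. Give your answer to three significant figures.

H_L ≈ 50.8 m

V = 4Q/(πD²) = 3.407 m/s; V²/2g = 0.5915 m
Re = 6.15×10^5, ε/D = 1.27×10^-4 → f = 0.01427 (Haaland)
Major: h_f = f(L/D)·V²/2g = 0.01427·5613·0.5915 = 47.37 m
Minor: ΣK = 5.84; h_m = ΣK·V²/2g = 3.454 m
Total H_L = 47.37 + 3.454 = 50.83 m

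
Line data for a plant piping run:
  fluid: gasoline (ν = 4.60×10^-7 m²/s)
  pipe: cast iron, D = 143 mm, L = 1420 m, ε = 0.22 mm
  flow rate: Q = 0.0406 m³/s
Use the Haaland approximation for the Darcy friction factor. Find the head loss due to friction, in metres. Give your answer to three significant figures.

V = 4Q/(πD²) = 4·0.0406/(π·0.143²) = 2.528 m/s
Re = VD/ν = 2.528·0.143/4.60×10^-7 = 7.86×10^5 → turbulent
ε/D = 0.22/143 = 0.00154
Haaland: f = 0.02216
h_f = f(L/D)V²/(2g) = 0.02216·(1420/0.143)·2.528²/(2·9.81) = 71.67 m

h_f ≈ 71.7 m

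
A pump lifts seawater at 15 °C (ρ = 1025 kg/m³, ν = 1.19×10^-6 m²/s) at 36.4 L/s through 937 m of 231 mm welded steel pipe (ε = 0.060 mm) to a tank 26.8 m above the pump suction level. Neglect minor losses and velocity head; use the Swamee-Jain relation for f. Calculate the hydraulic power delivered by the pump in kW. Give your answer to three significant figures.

V = 4Q/(πD²) = 0.8685 m/s; Re = 1.69×10^5; ε/D = 2.60×10^-4; f = 0.01791
h_f = f(L/D)V²/2g = 2.793 m
Total head H = z + h_f = 26.8 + 2.793 = 29.59 m
P_hyd = ρgQH = 1025·9.81·0.0364·29.59 = 10.83 kW

P_hyd ≈ 10.8 kW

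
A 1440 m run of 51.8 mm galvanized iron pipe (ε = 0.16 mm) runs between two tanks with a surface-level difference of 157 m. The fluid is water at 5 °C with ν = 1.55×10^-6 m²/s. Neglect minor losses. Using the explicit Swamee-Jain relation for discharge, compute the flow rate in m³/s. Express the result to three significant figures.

Q ≈ 0.00417 m³/s

Swamee-Jain (Type II): Q = -0.965·√(gD⁵h_f/L)·ln[ε/(3.7D) + √(3.17ν²L/(gD³h_f))]
√(gD⁵h_f/L) = √(9.81·0.0518⁵·157/1440) = 6.316×10^-4
ε/(3.7D) = 8.35×10^-4; √(3.17ν²L/(gD³h_f)) = 2.26×10^-4
Q = -0.965·6.316×10^-4·ln(0.001061) = 0.004174 m³/s
Check: V = 1.98 m/s, Re = 6.62×10^4, f = 0.02854, h_f = 159 m ≈ 157 m ✓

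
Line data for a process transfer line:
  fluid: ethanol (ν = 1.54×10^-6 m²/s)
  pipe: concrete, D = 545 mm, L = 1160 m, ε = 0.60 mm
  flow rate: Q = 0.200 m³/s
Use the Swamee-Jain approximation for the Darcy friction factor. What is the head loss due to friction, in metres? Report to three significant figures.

h_f ≈ 1.69 m

V = 4Q/(πD²) = 4·0.200/(π·0.545²) = 0.8573 m/s
Re = VD/ν = 0.8573·0.545/1.54×10^-6 = 3.03×10^5 → turbulent
ε/D = 0.60/545 = 0.00110
Swamee-Jain: f = 0.02115
h_f = f(L/D)V²/(2g) = 0.02115·(1160/0.545)·0.8573²/(2·9.81) = 1.686 m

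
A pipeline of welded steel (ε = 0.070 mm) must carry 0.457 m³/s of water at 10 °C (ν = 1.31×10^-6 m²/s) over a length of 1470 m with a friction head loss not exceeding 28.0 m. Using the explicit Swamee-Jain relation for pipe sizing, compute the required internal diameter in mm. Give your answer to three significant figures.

Swamee-Jain (Type III): D = 0.66·[ε^1.25·(LQ²/(gh_f))^4.75 + ν·Q^9.4·(L/(gh_f))^5.2]^0.04
LQ²/(gh_f) = 1.118; L/(gh_f) = 5.352
Term 1 = ε^1.25·(…)^4.75 = 1.09×10^-5; Term 2 = ν·Q^9.4·(…)^5.2 = 5.11×10^-6
D = 0.66·(1.09×10^-5 + 5.11×10^-6)^0.04 = 0.4243 m = 424 mm
Check: V = 3.23 m/s, Re = 1.05×10^6, f = 0.01433, h_f = 26.4 m ≈ 28.0 m ✓

D ≈ 424 mm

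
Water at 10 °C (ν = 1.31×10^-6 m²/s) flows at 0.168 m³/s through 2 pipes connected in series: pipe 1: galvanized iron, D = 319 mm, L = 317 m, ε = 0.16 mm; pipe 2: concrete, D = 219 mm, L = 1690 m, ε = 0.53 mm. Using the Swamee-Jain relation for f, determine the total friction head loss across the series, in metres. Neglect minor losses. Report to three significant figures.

H ≈ 199 m

Pipe 1: V = 2.102 m/s, Re = 5.12×10^5, ε/D = 5.02×10^-4, f = 0.01777, h_1 = f(L/D)V²/2g = 3.976 m
Pipe 2: V = 4.460 m/s, Re = 7.46×10^5, ε/D = 0.00242, f = 0.02496, h_2 = f(L/D)V²/2g = 195.2 m
Series → Q common, losses add: H = Σh = 199.2 m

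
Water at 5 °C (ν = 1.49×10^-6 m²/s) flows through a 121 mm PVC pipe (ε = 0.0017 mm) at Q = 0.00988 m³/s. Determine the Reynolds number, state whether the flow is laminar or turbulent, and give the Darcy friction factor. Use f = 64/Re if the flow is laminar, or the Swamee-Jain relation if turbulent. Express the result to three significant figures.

V = 4Q/(πD²) = 0.8592 m/s
Re = VD/ν = 0.8592·0.121/1.49×10^-6 = 6.98×10^4
Re > 4000 → turbulent; ε/D = 1.40×10^-5
Swamee-Jain: f = 0.01936

Re ≈ 6.98×10^4; turbulent; f ≈ 0.0194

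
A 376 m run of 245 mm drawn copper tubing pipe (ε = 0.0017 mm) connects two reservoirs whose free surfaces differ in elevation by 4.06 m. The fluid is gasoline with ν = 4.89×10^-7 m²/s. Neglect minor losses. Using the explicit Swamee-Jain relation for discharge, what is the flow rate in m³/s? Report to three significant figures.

Q ≈ 0.0993 m³/s

Swamee-Jain (Type II): Q = -0.965·√(gD⁵h_f/L)·ln[ε/(3.7D) + √(3.17ν²L/(gD³h_f))]
√(gD⁵h_f/L) = √(9.81·0.245⁵·4.06/376) = 0.009670
ε/(3.7D) = 1.88×10^-6; √(3.17ν²L/(gD³h_f)) = 2.21×10^-5
Q = -0.965·0.009670·ln(2.393×10^-5) = 0.09929 m³/s
Check: V = 2.11 m/s, Re = 1.06×10^6, f = 0.01168, h_f = 4.05 m ≈ 4.06 m ✓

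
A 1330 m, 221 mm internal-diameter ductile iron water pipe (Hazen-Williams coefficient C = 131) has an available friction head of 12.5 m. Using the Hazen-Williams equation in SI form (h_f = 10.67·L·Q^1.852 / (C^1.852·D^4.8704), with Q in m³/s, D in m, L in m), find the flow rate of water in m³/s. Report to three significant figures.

Q ≈ 0.0554 m³/s

Rearranging: Q = [h_f·C^1.852·D^4.8704 / (10.67·L)]^(1/1.852)
Q = [12.5·131^1.852·0.221^4.8704 / (10.67·1330)]^0.540 = 0.05540 m³/s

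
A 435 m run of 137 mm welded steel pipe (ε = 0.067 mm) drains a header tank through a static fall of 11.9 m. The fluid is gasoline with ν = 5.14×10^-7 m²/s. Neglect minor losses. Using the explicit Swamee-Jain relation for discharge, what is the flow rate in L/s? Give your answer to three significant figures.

Q ≈ 30.2 L/s

Swamee-Jain (Type II): Q = -0.965·√(gD⁵h_f/L)·ln[ε/(3.7D) + √(3.17ν²L/(gD³h_f))]
√(gD⁵h_f/L) = √(9.81·0.137⁵·11.9/435) = 0.003599
ε/(3.7D) = 1.32×10^-4; √(3.17ν²L/(gD³h_f)) = 3.48×10^-5
Q = -0.965·0.003599·ln(1.670×10^-4) = 0.03021 m³/s
Check: V = 2.05 m/s, Re = 5.46×10^5, f = 0.01763, h_f = 12.0 m ≈ 11.9 m ✓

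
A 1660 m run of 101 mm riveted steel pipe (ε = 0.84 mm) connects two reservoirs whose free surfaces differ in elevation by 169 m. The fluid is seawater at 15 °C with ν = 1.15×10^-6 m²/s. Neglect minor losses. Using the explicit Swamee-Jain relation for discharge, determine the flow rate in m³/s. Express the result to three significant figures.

Swamee-Jain (Type II): Q = -0.965·√(gD⁵h_f/L)·ln[ε/(3.7D) + √(3.17ν²L/(gD³h_f))]
√(gD⁵h_f/L) = √(9.81·0.101⁵·169/1660) = 0.003240
ε/(3.7D) = 0.00225; √(3.17ν²L/(gD³h_f)) = 6.38×10^-5
Q = -0.965·0.003240·ln(0.002312) = 0.01898 m³/s
Check: V = 2.37 m/s, Re = 2.08×10^5, f = 0.03613, h_f = 170 m ≈ 169 m ✓

Q ≈ 0.0190 m³/s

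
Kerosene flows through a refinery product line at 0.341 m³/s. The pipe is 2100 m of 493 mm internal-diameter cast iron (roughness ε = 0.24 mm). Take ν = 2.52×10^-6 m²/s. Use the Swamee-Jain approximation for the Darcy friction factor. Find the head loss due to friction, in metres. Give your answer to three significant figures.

V = 4Q/(πD²) = 4·0.341/(π·0.493²) = 1.786 m/s
Re = VD/ν = 1.786·0.493/2.52×10^-6 = 3.49×10^5 → turbulent
ε/D = 0.24/493 = 4.87×10^-4
Swamee-Jain: f = 0.01806
h_f = f(L/D)V²/(2g) = 0.01806·(2100/0.493)·1.786²/(2·9.81) = 12.51 m

h_f ≈ 12.5 m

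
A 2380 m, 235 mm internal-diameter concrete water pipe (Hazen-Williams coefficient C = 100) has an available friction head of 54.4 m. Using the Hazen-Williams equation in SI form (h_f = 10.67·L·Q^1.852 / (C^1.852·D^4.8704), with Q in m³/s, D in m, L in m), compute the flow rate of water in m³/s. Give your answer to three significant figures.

Rearranging: Q = [h_f·C^1.852·D^4.8704 / (10.67·L)]^(1/1.852)
Q = [54.4·100^1.852·0.235^4.8704 / (10.67·2380)]^0.540 = 0.08032 m³/s

Q ≈ 0.0803 m³/s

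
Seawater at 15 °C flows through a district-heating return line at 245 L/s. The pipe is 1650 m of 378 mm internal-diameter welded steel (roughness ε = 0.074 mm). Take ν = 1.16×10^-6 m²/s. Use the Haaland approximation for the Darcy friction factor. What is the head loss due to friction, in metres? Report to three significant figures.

V = 4Q/(πD²) = 4·0.245/(π·0.378²) = 2.183 m/s
Re = VD/ν = 2.183·0.378/1.16×10^-6 = 7.11×10^5 → turbulent
ε/D = 0.074/378 = 1.96×10^-4
Haaland: f = 0.01485
h_f = f(L/D)V²/(2g) = 0.01485·(1650/0.378)·2.183²/(2·9.81) = 15.75 m

h_f ≈ 15.7 m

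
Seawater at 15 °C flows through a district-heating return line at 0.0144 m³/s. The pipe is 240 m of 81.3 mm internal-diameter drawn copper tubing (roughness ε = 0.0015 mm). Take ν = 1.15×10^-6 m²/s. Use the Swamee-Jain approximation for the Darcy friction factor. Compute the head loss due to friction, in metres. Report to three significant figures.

V = 4Q/(πD²) = 4·0.0144/(π·0.0813²) = 2.774 m/s
Re = VD/ν = 2.774·0.0813/1.15×10^-6 = 1.96×10^5 → turbulent
ε/D = 0.0015/81.3 = 1.85×10^-5
Swamee-Jain: f = 0.01576
h_f = f(L/D)V²/(2g) = 0.01576·(240/0.0813)·2.774²/(2·9.81) = 18.24 m

h_f ≈ 18.2 m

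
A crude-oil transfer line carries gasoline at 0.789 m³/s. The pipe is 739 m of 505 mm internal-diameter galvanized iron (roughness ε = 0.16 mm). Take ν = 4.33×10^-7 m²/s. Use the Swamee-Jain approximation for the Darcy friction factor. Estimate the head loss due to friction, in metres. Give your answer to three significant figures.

V = 4Q/(πD²) = 4·0.789/(π·0.505²) = 3.939 m/s
Re = VD/ν = 3.939·0.505/4.33×10^-7 = 4.59×10^6 → turbulent
ε/D = 0.16/505 = 3.17×10^-4
Swamee-Jain: f = 0.01533
h_f = f(L/D)V²/(2g) = 0.01533·(739/0.505)·3.939²/(2·9.81) = 17.74 m

h_f ≈ 17.7 m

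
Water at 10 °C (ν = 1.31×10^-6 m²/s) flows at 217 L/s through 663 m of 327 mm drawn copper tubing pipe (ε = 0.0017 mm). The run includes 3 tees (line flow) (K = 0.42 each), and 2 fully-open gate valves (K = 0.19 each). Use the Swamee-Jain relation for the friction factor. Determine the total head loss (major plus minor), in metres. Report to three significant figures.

V = 4Q/(πD²) = 2.584 m/s; V²/2g = 0.3403 m
Re = 6.45×10^5, ε/D = 5.20×10^-6 → f = 0.01261 (Swamee-Jain)
Major: h_f = f(L/D)·V²/2g = 0.01261·2028·0.3403 = 8.702 m
Minor: ΣK = 1.64; h_m = ΣK·V²/2g = 0.5581 m
Total H_L = 8.702 + 0.5581 = 9.260 m

H_L ≈ 9.26 m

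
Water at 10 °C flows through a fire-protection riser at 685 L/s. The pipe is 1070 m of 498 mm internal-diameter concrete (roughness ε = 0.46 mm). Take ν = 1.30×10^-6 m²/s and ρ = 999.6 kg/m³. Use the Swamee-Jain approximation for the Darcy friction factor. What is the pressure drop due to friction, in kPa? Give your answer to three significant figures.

V = 4Q/(πD²) = 4·0.685/(π·0.498²) = 3.517 m/s
Re = VD/ν = 3.517·0.498/1.30×10^-6 = 1.35×10^6 → turbulent
ε/D = 0.46/498 = 9.24×10^-4
Swamee-Jain: f = 0.01958
h_f = f(L/D)V²/(2g) = 0.01958·(1070/0.498)·3.517²/(2·9.81) = 26.52 m
Δp = ρg·h_f = 999.6·9.81·26.52 = 260.0 kPa

Δp ≈ 260 kPa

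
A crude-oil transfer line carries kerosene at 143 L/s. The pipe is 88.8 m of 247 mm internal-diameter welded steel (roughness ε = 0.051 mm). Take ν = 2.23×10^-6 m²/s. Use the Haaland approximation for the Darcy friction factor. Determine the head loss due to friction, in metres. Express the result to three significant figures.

V = 4Q/(πD²) = 4·0.143/(π·0.247²) = 2.984 m/s
Re = VD/ν = 2.984·0.247/2.23×10^-6 = 3.31×10^5 → turbulent
ε/D = 0.051/247 = 2.06×10^-4
Haaland: f = 0.01595
h_f = f(L/D)V²/(2g) = 0.01595·(88.8/0.247)·2.984²/(2·9.81) = 2.603 m

h_f ≈ 2.60 m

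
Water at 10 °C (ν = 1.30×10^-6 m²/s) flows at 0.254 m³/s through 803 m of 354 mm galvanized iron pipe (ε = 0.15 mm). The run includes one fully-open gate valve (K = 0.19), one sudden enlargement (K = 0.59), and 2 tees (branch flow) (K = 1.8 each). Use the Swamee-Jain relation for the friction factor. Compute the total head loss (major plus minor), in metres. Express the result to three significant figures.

H_L ≈ 14.6 m

V = 4Q/(πD²) = 2.581 m/s; V²/2g = 0.3394 m
Re = 7.03×10^5, ε/D = 4.24×10^-4 → f = 0.01699 (Swamee-Jain)
Major: h_f = f(L/D)·V²/2g = 0.01699·2268·0.3394 = 13.08 m
Minor: ΣK = 4.38; h_m = ΣK·V²/2g = 1.487 m
Total H_L = 13.08 + 1.487 = 14.57 m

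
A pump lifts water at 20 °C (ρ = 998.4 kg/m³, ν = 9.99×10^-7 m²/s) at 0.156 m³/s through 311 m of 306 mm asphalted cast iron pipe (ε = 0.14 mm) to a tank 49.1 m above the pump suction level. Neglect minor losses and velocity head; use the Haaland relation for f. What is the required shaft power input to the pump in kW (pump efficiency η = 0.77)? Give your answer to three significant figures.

V = 4Q/(πD²) = 2.121 m/s; Re = 6.50×10^5; ε/D = 4.58×10^-4; f = 0.01711
h_f = f(L/D)V²/2g = 3.988 m
Total head H = z + h_f = 49.1 + 3.988 = 53.09 m
P_hyd = ρgQH = 998.4·9.81·0.156·53.09 = 81.11 kW
P_shaft = P_hyd/η = 81.11/0.77 = 105.3 kW

P_shaft ≈ 105 kW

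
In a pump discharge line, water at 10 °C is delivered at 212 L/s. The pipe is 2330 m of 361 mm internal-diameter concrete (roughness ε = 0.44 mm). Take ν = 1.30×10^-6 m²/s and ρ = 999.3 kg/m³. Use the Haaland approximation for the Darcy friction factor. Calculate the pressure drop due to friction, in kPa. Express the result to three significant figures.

Δp ≈ 291 kPa

V = 4Q/(πD²) = 4·0.212/(π·0.361²) = 2.071 m/s
Re = VD/ν = 2.071·0.361/1.30×10^-6 = 5.75×10^5 → turbulent
ε/D = 0.44/361 = 0.00122
Haaland: f = 0.02106
h_f = f(L/D)V²/(2g) = 0.02106·(2330/0.361)·2.071²/(2·9.81) = 29.71 m
Δp = ρg·h_f = 999.3·9.81·29.71 = 291.3 kPa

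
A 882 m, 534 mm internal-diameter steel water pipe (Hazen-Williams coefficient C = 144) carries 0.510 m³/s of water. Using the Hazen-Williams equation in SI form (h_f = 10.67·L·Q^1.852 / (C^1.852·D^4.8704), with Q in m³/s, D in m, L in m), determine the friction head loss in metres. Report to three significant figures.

h_f ≈ 5.78 m

h_f = 10.67·882·0.510^1.852 / (144^1.852·0.534^4.8704) = 5.778 m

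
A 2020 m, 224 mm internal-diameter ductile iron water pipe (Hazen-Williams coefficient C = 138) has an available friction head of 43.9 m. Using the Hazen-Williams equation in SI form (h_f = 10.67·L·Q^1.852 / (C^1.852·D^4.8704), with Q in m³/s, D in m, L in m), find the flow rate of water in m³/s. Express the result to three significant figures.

Rearranging: Q = [h_f·C^1.852·D^4.8704 / (10.67·L)]^(1/1.852)
Q = [43.9·138^1.852·0.224^4.8704 / (10.67·2020)]^0.540 = 0.09508 m³/s

Q ≈ 0.0951 m³/s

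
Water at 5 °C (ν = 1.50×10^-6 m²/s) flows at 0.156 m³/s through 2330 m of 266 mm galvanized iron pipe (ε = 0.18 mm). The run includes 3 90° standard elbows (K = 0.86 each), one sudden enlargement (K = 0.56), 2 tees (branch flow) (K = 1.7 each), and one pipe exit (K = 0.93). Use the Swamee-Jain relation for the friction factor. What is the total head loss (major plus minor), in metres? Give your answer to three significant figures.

V = 4Q/(πD²) = 2.807 m/s; V²/2g = 0.4016 m
Re = 4.98×10^5, ε/D = 6.77×10^-4 → f = 0.01880 (Swamee-Jain)
Major: h_f = f(L/D)·V²/2g = 0.01880·8759·0.4016 = 66.15 m
Minor: ΣK = 7.47; h_m = ΣK·V²/2g = 3.000 m
Total H_L = 66.15 + 3.000 = 69.15 m

H_L ≈ 69.1 m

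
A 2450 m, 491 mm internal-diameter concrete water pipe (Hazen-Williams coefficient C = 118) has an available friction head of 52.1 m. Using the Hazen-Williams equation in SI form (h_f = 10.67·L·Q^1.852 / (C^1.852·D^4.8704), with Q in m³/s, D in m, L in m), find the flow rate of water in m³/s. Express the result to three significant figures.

Rearranging: Q = [h_f·C^1.852·D^4.8704 / (10.67·L)]^(1/1.852)
Q = [52.1·118^1.852·0.491^4.8704 / (10.67·2450)]^0.540 = 0.6329 m³/s

Q ≈ 0.633 m³/s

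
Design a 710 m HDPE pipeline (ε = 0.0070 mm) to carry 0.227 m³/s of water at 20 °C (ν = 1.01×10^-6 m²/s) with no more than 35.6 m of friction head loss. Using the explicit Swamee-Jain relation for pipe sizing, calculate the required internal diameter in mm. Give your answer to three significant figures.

D ≈ 254 mm

Swamee-Jain (Type III): D = 0.66·[ε^1.25·(LQ²/(gh_f))^4.75 + ν·Q^9.4·(L/(gh_f))^5.2]^0.04
LQ²/(gh_f) = 0.1048; L/(gh_f) = 2.033
Term 1 = ε^1.25·(…)^4.75 = 7.99×10^-12; Term 2 = ν·Q^9.4·(…)^5.2 = 3.58×10^-11
D = 0.66·(7.99×10^-12 + 3.58×10^-11)^0.04 = 0.2542 m = 254 mm
Check: V = 4.47 m/s, Re = 1.13×10^6, f = 0.01206, h_f = 34.3 m ≈ 35.6 m ✓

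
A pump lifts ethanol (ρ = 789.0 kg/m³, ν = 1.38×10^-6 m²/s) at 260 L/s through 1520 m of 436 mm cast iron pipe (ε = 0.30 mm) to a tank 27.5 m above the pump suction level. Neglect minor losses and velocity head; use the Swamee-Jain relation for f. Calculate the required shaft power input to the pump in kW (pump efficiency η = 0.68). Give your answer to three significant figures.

P_shaft ≈ 111 kW

V = 4Q/(πD²) = 1.741 m/s; Re = 5.50×10^5; ε/D = 6.88×10^-4; f = 0.01879
h_f = f(L/D)V²/2g = 10.12 m
Total head H = z + h_f = 27.5 + 10.12 = 37.62 m
P_hyd = ρgQH = 789.0·9.81·0.260·37.62 = 75.72 kW
P_shaft = P_hyd/η = 75.72/0.68 = 111.3 kW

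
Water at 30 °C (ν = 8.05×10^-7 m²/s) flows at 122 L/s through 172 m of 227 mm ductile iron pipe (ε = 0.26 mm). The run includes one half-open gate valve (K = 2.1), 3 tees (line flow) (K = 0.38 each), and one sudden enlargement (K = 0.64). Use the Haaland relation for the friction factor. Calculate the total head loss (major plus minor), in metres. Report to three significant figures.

H_L ≈ 9.04 m

V = 4Q/(πD²) = 3.015 m/s; V²/2g = 0.4632 m
Re = 8.50×10^5, ε/D = 0.00115 → f = 0.02062 (Haaland)
Major: h_f = f(L/D)·V²/2g = 0.02062·757.7·0.4632 = 7.238 m
Minor: ΣK = 3.88; h_m = ΣK·V²/2g = 1.797 m
Total H_L = 7.238 + 1.797 = 9.035 m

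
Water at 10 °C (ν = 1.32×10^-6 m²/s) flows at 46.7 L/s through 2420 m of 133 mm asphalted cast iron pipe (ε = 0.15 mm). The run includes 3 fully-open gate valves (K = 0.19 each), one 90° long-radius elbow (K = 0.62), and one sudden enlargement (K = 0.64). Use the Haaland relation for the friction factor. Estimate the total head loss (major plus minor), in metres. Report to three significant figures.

H_L ≈ 221 m

V = 4Q/(πD²) = 3.361 m/s; V²/2g = 0.5759 m
Re = 3.39×10^5, ε/D = 0.00113 → f = 0.02096 (Haaland)
Major: h_f = f(L/D)·V²/2g = 0.02096·18195·0.5759 = 219.7 m
Minor: ΣK = 1.83; h_m = ΣK·V²/2g = 1.054 m
Total H_L = 219.7 + 1.054 = 220.7 m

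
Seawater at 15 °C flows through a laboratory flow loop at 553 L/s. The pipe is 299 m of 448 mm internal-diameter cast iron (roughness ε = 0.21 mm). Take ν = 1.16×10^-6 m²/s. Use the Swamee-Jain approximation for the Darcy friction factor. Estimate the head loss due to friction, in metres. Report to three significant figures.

h_f ≈ 7.09 m

V = 4Q/(πD²) = 4·0.553/(π·0.448²) = 3.508 m/s
Re = VD/ν = 3.508·0.448/1.16×10^-6 = 1.35×10^6 → turbulent
ε/D = 0.21/448 = 4.69×10^-4
Swamee-Jain: f = 0.01694
h_f = f(L/D)V²/(2g) = 0.01694·(299/0.448)·3.508²/(2·9.81) = 7.093 m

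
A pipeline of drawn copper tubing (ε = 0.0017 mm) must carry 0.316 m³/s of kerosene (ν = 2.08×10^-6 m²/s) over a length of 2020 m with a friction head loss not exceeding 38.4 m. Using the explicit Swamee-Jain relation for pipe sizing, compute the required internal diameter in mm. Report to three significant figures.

Swamee-Jain (Type III): D = 0.66·[ε^1.25·(LQ²/(gh_f))^4.75 + ν·Q^9.4·(L/(gh_f))^5.2]^0.04
LQ²/(gh_f) = 0.5355; L/(gh_f) = 5.362
Term 1 = ε^1.25·(…)^4.75 = 3.16×10^-9; Term 2 = ν·Q^9.4·(…)^5.2 = 2.56×10^-7
D = 0.66·(3.16×10^-9 + 2.56×10^-7)^0.04 = 0.3598 m = 360 mm
Check: V = 3.11 m/s, Re = 5.38×10^5, f = 0.01300, h_f = 35.9 m ≈ 38.4 m ✓

D ≈ 360 mm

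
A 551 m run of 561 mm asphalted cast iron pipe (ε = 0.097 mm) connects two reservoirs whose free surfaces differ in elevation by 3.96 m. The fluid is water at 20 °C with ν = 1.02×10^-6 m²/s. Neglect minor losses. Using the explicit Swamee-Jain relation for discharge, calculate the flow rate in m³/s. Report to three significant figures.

Swamee-Jain (Type II): Q = -0.965·√(gD⁵h_f/L)·ln[ε/(3.7D) + √(3.17ν²L/(gD³h_f))]
√(gD⁵h_f/L) = √(9.81·0.561⁵·3.96/551) = 0.06259
ε/(3.7D) = 4.67×10^-5; √(3.17ν²L/(gD³h_f)) = 1.63×10^-5
Q = -0.965·0.06259·ln(6.301×10^-5) = 0.5842 m³/s
Check: V = 2.36 m/s, Re = 1.30×10^6, f = 0.01425, h_f = 3.98 m ≈ 3.96 m ✓

Q ≈ 0.584 m³/s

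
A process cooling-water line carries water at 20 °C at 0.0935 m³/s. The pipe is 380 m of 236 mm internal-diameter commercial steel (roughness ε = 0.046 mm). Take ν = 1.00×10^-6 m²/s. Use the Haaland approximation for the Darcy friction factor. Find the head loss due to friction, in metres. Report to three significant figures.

h_f ≈ 5.71 m

V = 4Q/(πD²) = 4·0.0935/(π·0.236²) = 2.137 m/s
Re = VD/ν = 2.137·0.236/1.00×10^-6 = 5.04×10^5 → turbulent
ε/D = 0.046/236 = 1.95×10^-4
Haaland: f = 0.01523
h_f = f(L/D)V²/(2g) = 0.01523·(380/0.236)·2.137²/(2·9.81) = 5.711 m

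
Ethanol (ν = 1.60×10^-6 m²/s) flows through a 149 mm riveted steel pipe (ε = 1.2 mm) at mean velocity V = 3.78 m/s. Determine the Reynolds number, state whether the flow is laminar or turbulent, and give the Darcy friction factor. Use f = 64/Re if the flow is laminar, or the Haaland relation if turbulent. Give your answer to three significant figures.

Re = VD/ν = 3.780·0.149/1.60×10^-6 = 3.52×10^5
Re > 4000 → turbulent; ε/D = 0.00805
Haaland: f = 0.03553

Re ≈ 3.52×10^5; turbulent; f ≈ 0.0355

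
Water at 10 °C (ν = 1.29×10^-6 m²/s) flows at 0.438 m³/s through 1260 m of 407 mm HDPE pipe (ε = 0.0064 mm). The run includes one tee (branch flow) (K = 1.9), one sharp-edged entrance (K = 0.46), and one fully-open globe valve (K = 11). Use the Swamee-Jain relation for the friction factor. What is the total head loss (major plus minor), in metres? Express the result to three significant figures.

H_L ≈ 29.0 m

V = 4Q/(πD²) = 3.367 m/s; V²/2g = 0.5777 m
Re = 1.06×10^6, ε/D = 1.57×10^-5 → f = 0.01188 (Swamee-Jain)
Major: h_f = f(L/D)·V²/2g = 0.01188·3096·0.5777 = 21.25 m
Minor: ΣK = 13.4; h_m = ΣK·V²/2g = 7.718 m
Total H_L = 21.25 + 7.718 = 28.97 m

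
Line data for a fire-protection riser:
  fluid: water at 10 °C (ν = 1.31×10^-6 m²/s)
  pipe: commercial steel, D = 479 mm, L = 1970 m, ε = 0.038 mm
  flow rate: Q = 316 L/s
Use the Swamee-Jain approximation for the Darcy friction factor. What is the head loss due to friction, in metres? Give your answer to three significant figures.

V = 4Q/(πD²) = 4·0.316/(π·0.479²) = 1.754 m/s
Re = VD/ν = 1.754·0.479/1.31×10^-6 = 6.41×10^5 → turbulent
ε/D = 0.038/479 = 7.93×10^-5
Swamee-Jain: f = 0.01381
h_f = f(L/D)V²/(2g) = 0.01381·(1970/0.479)·1.754²/(2·9.81) = 8.899 m

h_f ≈ 8.90 m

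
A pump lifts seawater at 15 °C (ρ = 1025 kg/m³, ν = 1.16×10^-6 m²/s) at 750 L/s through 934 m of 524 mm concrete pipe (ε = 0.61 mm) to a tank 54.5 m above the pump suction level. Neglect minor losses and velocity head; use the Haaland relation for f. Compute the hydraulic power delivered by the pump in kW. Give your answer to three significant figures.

P_hyd ≈ 582 kW

V = 4Q/(πD²) = 3.478 m/s; Re = 1.57×10^6; ε/D = 0.00116; f = 0.02058
h_f = f(L/D)V²/2g = 22.61 m
Total head H = z + h_f = 54.5 + 22.61 = 77.11 m
P_hyd = ρgQH = 1025·9.81·0.750·77.11 = 581.5 kW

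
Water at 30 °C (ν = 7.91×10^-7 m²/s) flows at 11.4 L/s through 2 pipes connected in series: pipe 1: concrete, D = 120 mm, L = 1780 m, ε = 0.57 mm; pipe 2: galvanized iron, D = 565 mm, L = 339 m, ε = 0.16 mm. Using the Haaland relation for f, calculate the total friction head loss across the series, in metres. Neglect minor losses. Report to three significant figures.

H ≈ 23.5 m

Pipe 1: V = 1.008 m/s, Re = 1.53×10^5, ε/D = 0.00475, f = 0.03054, h_1 = f(L/D)V²/2g = 23.46 m
Pipe 2: V = 0.04547 m/s, Re = 3.25×10^4, ε/D = 2.83×10^-4, f = 0.02354, h_2 = f(L/D)V²/2g = 0.001488 m
Series → Q common, losses add: H = Σh = 23.46 m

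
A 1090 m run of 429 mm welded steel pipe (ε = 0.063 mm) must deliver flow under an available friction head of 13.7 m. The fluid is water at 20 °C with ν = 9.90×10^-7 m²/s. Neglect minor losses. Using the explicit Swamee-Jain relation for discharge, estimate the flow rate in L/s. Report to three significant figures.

Q ≈ 399 L/s

Swamee-Jain (Type II): Q = -0.965·√(gD⁵h_f/L)·ln[ε/(3.7D) + √(3.17ν²L/(gD³h_f))]
√(gD⁵h_f/L) = √(9.81·0.429⁵·13.7/1090) = 0.04233
ε/(3.7D) = 3.97×10^-5; √(3.17ν²L/(gD³h_f)) = 1.79×10^-5
Q = -0.965·0.04233·ln(5.755×10^-5) = 0.3988 m³/s
Check: V = 2.76 m/s, Re = 1.20×10^6, f = 0.01398, h_f = 13.8 m ≈ 13.7 m ✓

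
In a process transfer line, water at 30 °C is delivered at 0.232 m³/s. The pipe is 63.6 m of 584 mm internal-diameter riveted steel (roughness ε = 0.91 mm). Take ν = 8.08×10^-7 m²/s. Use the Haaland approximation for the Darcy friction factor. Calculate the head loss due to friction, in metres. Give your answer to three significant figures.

V = 4Q/(πD²) = 4·0.232/(π·0.584²) = 0.8661 m/s
Re = VD/ν = 0.8661·0.584/8.08×10^-7 = 6.26×10^5 → turbulent
ε/D = 0.91/584 = 0.00156
Haaland: f = 0.02229
h_f = f(L/D)V²/(2g) = 0.02229·(63.6/0.584)·0.8661²/(2·9.81) = 0.09282 m

h_f ≈ 0.0928 m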